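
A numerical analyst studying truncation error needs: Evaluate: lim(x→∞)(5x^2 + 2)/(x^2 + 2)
Divide numerator and denominator by x^2:
lim (5 + 2/x^2)/(1 + 2/x^2)=5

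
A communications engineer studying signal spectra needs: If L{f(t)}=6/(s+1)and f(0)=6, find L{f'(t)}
L{f'(t)}=s·F(s) - f(0)=6s/(s + 1) - 6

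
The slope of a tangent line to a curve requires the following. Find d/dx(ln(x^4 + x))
Chain rule: d/dx[ln(u)]=u'/u where u=x^4+x
u'=4x^3+1

Answer: (4x^3+1)/(x^4+x)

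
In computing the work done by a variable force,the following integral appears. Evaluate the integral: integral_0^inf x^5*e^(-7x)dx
This is a Gamma integral. Substitute u = 7x (du = 7 dx):
integral_0^inf x^5 * e^(-7x) dx = (1/7^6) integral_0^inf u^5 * e^(-u) du
= Gamma(6)/7^6 = 5!/7^6 = 120/117649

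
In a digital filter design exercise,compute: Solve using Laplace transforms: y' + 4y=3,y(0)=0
Take L of both sides: sY(s)-0+4Y(s) = 3/s
Y(s)(s+4) = 3/s+0
Y(s) = 3/(s(s+4))+0/(s+4)
Partial fractions: 3/(s(s+4)) = (3/4)/s - (3/4)/(s+4)
So Y(s) = (3/4)/s - (3/4)/(s+4)
Inverse transform (L^(-1){1/s} = 1, L^(-1){1/(s+4)} = e^(-4t)):

Answer: y(t) = 3/4 - (3/4)·e^(-4t)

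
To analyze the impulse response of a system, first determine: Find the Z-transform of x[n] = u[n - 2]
Using the time-shift property: Z{u[n-2]}=z^(-2) * z/(z-1)
=z^(-1)/(z-1)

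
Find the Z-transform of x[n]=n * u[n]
Standard pair: Z{n*u[n]} = z/(z-1)^2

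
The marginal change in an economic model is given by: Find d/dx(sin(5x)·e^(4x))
Product rule: (fg)'=f'g + fg'
f=sin(5x), f'=5·cos(5x)
g=e^(4x), g'=4·e^(4x)

Answer: 5·cos(5x)·e^(4x) + 4·sin(5x)·e^(4x)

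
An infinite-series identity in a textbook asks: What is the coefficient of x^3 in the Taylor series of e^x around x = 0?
Taylor series of e^x=Σ x^n/n!
Coefficient of x^3=1/3!=1/6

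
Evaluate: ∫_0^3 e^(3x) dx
Antiderivative: (1/3)e^(3x)
Evaluate: (1/3)(e^9 - 1)

Answer: (e^9 - 1)/3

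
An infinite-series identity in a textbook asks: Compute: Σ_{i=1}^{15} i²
Using formula: Σ i^2 = n(n + 1)(2n + 1)/6 = 15·16·31/6 = 1240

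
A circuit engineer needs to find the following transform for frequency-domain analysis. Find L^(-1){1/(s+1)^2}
L^(-1){1/(s-a)^n}=t^(n-1)·e^(at)/(n-1)!
Here a=-1, n=2: t^1·e^(-t)/1

Answer: t·e^(-t)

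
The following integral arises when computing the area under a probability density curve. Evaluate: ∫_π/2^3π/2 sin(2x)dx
Antiderivative: -cos(2x)/2
Evaluate at bounds: [-cos(2·3π/2)/2] - [-cos(2·π/2)/2]
= (-(-1) + (-1))/2 = 0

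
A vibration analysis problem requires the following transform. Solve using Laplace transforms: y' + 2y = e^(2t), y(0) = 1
Take L: sY - 1 + 2Y=1/(s-2)
Y(s + 2)=1/(s-2) + 1
Y=1/((s-2)(s + 2)) + 1/(s + 2)
Partial fractions: 1/((s-2)(s + 2))=(1/4)/(s-2) - (1/4)/(s + 2)
So Y=(1/4)/(s-2) + (3/4)/(s + 2)
Inverse Laplace transform (L^(-1){1/(s-2)}=e^(2t), L^(-1){1/(s + 2)}=e^(-2t)):

Answer: y(t)=(1/4)·e^(2t) + (3/4)·e^(-2t)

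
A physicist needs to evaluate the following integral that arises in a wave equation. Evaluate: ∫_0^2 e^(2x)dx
Antiderivative: (1/2)e^(2x)
Evaluate: (1/2)(e^4 - 1)

Answer: (e^4 - 1)/2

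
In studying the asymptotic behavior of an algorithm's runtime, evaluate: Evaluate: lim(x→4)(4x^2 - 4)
Polynomial is continuous, so substitute x = 4:
4·4^2 - 4 = 60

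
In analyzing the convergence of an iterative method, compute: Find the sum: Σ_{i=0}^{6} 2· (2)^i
Geometric series: S = a(1 - r^n)/(1 - r)
a = 2, r = 2, n = 7
S = 2(1 - 128)/-1 = 254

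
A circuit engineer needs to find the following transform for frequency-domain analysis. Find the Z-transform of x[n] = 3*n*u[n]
Z{n*u[n]}=z/(z-1)^2
By linearity: Z{3*n*u[n]}=3z/(z-1)^2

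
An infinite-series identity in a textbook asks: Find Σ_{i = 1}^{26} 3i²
= 3·n(n+1)(2n+1)/6 = 3·26·27·53/6 = 18603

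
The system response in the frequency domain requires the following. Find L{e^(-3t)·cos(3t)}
First shifting: L{e^(at)f(t)} = F(s-a)
L{cos(3t)} = s/(s² + 9)
Shift: (s + 3)/((s + 3)² + 9)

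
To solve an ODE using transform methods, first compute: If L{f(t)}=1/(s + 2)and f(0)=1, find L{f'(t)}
L{f'(t)} = s·F(s) - f(0) = s/(s+2)-1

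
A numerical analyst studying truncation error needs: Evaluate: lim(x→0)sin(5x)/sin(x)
sin(u) ≈ u for small u:
sin(5x)/sin(x) ≈ 5x/(x) = 5/1

Answer: 5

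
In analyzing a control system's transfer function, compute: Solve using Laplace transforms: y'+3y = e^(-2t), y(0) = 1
Take L: sY - 1 + 3Y = 1/(s + 2)
Y(s + 3) = 1/(s + 2) + 1
Y = 1/((s + 2)(s + 3)) + 1/(s + 3)
Partial fractions: 1/((s + 2)(s + 3)) = 1/(s + 2) - 1/(s + 3)
So Y = 1/(s + 2)
Inverse Laplace transform (L^(-1){1/(s + 2)} = e^(-2t), L^(-1){1/(s + 3)} = e^(-3t)):

Answer: y(t) = 1·e^(-2t)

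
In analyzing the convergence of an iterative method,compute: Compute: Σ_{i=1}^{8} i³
Using formula: Σ i^3=[n(n + 1)/2]²=[8·9/2]²=1296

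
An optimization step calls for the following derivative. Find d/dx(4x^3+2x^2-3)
Power rule: d/dx(ax^n)=n·a·x^(n-1)
Term by term: 12·x^2 + 4·x

Answer: 12x^2 + 4x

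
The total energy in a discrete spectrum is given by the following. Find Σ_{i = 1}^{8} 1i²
= 1·n(n + 1)(2n + 1)/6 = 1·8·9·17/6 = 204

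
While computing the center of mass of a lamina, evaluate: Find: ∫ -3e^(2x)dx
Since d/dx[e^(2x)] = 2e^(2x), we get -3/2 e^(2x) + C

Answer: (-3/2)e^(2x) + C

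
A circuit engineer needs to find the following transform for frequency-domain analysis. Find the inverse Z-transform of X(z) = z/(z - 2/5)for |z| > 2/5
Standard pair: z/(z-a) <-> a^n*u[n] for causal signals
With a=2/5: x[n]=(2/5)^n*u[n]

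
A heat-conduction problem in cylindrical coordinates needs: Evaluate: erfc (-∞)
erfc(x) = 1 - erf(x); erfc(-∞) = 1 - erf(-∞) = 1 - (-1) = 2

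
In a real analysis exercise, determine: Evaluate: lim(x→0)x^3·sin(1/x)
Squeeze theorem: -|x^3| ≤ x^3·sin(1/x) ≤ |x^3|
Since x^3 → 0 as x → 0, by squeeze theorem the limit is 0

Answer: 0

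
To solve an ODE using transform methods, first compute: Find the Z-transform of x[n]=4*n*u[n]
Z{n*u[n]} = z/(z-1)^2
By linearity: Z{4*n*u[n]} = 4z/(z-1)^2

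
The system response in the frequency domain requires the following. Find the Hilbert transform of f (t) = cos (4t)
The Hilbert transform shifts each frequency component by -pi/2.
H{cos(wt)} = sin(wt)
With w = 4: H{cos(4t)} = sin(4t)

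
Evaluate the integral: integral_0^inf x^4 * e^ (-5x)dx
This is a Gamma integral. Substitute u = 5x (du = 5 dx):
integral_0^inf x^4*e^(-5x) dx = (1/5^5) integral_0^inf u^4*e^(-u) du
= Gamma(5)/5^5 = 4!/5^5 = 24/3125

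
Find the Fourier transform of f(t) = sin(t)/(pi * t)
sin(W*t)/(pi*t) = (W/pi)*sinc(W*t/pi) is the impulse response of the ideal low-pass filter with cutoff W (here W = 1).
Its Fourier transform is a rectangular function:
F(omega) = 1 for |omega| < 1, 0 otherwise

Answer: rect(omega/2) [i.e., 1 for |omega| < 1, 0 otherwise]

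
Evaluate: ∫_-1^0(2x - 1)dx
Step 1: Find antiderivative F(x)=x^2 - x
Step 2: F(0) - F(-1)=0 - (2)=-2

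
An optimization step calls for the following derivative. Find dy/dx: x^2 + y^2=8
Differentiate: 2x + 2y·(dy/dx)=0
dy/dx=-2x/(2y)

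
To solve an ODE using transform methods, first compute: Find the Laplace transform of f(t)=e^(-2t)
L{e^(at)}=1/(s-a)
L{e^(-2t)}=1/(s + 2)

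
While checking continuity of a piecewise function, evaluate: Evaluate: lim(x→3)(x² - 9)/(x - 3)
Factor: (x² - 9) = (x-3)(x + 3)
Cancel (x-3): lim(x→3) (x + 3) = 6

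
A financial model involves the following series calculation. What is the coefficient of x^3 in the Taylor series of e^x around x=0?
Taylor series of e^x = Σ x^n/n!
Coefficient of x^3 = 1/3! = 1/6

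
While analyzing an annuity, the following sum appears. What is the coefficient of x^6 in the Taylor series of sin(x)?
sin(x) has only odd powers. Coefficient of x^6=0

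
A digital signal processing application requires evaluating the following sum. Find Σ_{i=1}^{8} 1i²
=1·n(n + 1)(2n + 1)/6=1·8·9·17/6=204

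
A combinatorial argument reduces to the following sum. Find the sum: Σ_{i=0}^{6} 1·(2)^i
Geometric series: S = a(1 - r^n)/(1 - r)
a = 1, r = 2, n = 7
S = 1(1-128)/-1 = 127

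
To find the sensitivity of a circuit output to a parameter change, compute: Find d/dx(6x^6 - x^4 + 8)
Power rule: d/dx(ax^n)=n·a·x^(n-1)
Term by term: 36·x^5-4·x^3

Answer: 36x^5-4x^3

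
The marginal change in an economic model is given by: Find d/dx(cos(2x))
Chain rule: d/dx[cos(u)]=-sin(u)·u' where u=2x
u'=2

Answer: -2·sin(2x)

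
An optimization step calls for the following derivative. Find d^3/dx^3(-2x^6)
Apply power rule 3 times:
d^1: -12x^5
d^2: -60x^4
d^3: -240x^3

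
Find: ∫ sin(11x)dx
Using substitution u=11x: ∫ sin(u) du/11=-cos(u)/11+C

Answer: (-1/11)cos(11x)+C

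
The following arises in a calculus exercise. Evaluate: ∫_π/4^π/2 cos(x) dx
Antiderivative: sin(x)
Evaluate at bounds: [sin(1·π/2)/1] - [sin(1·π/4)/1]
=((1) - (√2/2))/1=1 - √2/2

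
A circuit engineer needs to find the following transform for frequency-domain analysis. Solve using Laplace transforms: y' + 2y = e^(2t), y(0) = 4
Take L: sY - 4+2Y = 1/(s-2)
Y(s+2) = 1/(s-2)+4
Y = 1/((s-2)(s+2))+4/(s+2)
Partial fractions: 1/((s-2)(s+2)) = (1/4)/(s-2) - (1/4)/(s+2)
So Y = (1/4)/(s-2)+(15/4)/(s+2)
Inverse Laplace transform (L^(-1){1/(s-2)} = e^(2t), L^(-1){1/(s+2)} = e^(-2t)):

Answer: y(t) = (1/4)·e^(2t)+(15/4)·e^(-2t)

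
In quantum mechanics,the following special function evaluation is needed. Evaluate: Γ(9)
Γ(n) = (n-1)! for positive integers
Γ(9) = 8! = 40320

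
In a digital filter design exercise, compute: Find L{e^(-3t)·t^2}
First shifting: L{e^(at)f(t)}=F(s-a)
L{t^2}=2/s^3
Shift s → s+3: 2/(s+3)^3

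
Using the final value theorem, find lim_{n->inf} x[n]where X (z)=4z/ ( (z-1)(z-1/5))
Final value theorem: lim x[n]=lim_{z->1} (z-1) * X(z)
(z-1) * X(z)=4z/(z-1/5)
As z->1: 4/(1-1/5)=4/(4/5)=5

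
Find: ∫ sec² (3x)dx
Since d/dx[tan(3x)]=3sec²(3x), integral=tan(3x)/3 + C

Answer: (1/3)tan(3x) + C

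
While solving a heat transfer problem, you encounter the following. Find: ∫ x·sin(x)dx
By parts: u = x, dv = sin(x) dx
du = dx, v = -cos(x)
= -x·cos(x) + sin(x) + C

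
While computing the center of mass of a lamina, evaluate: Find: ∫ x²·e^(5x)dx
Integration by parts twice:
First: u = x², dv = e^(5x) dx => x²e^(5x)/5 - (2/5)∫ xe^(5x) dx
Second (∫ xe^(5x) dx): xe^(5x)/5 - e^(5x)/25
Combining: e^(5x)(x²/5-2x/25+2/125)+C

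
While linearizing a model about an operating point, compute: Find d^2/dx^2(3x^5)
Apply power rule 2 times:
d^1: 15x^4
d^2: 60x^3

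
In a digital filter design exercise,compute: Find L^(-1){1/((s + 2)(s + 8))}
Partial fractions: 1/((s + 2)(s + 8)) = A/(s + 2) + B/(s + 8)
Cover-up: A = 1/(s + 8)|_{s = -2} = 1/6; B = 1/(s + 2)|_{s = -8} = -1/6
L^(-1) = (1/6)e^(-2t) - (1/6)e^(-8t)

Answer: (1/6)(e^(-2t) - e^(-8t))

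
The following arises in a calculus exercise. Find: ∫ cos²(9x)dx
Using identity cos²(u)=(1+cos(2u))/2:
∫ (1+cos(18x))/2 dx=x/2+sin(18x)/36+C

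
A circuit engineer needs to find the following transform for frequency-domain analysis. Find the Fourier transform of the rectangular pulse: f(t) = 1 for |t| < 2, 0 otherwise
F(omega)=integral from -2 to 2 of e^(-j*omega*t) dt
=2*sin(2*omega)/omega=4*sinc(2*omega/pi)

Answer: 2*sin(2*omega)/omega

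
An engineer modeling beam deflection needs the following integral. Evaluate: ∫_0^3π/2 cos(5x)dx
Antiderivative: sin(5x)/5
Evaluate at bounds: [sin(5·3π/2)/5] - [sin(5·0)/5]
= ((-1) - (0))/5 = -1/5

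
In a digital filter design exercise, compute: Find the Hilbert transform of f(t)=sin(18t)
The Hilbert transform shifts each frequency component by -pi/2.
H{sin(wt)}=-cos(wt)
With w=18: H{sin(18t)}=-cos(18t)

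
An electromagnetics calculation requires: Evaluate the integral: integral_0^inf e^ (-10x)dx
integral_0^inf e^(-10x) dx = [-1/10*e^(-10x)]_0^inf
= 0 - (-1/10) = 1/10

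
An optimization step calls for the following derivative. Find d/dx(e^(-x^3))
Chain rule: d/dx[e^u] = e^u · u' where u = -x^3
u' = -3x^2

Answer: -3x^2·e^(-x^3)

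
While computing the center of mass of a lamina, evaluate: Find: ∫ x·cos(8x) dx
By parts: u=x, dv=cos(8x) dx
du=dx, v=sin(8x)/8
=x·sin(8x)/8 + cos(8x)/8² + C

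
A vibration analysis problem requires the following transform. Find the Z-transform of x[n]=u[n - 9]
Using the time-shift property: Z{u[n-9]}=z^(-9)*z/(z-1)
=z^(-8)/(z-1)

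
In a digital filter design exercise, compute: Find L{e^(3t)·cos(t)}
First shifting: L{e^(at)f(t)} = F(s-a)
L{cos(t)} = s/(s² + 1)
Shift: (s-3)/((s-3)² + 1)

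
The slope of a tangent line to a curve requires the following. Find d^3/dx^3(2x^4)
Apply power rule 3 times:
d^1: 8x^3
d^2: 24x^2
d^3: 48x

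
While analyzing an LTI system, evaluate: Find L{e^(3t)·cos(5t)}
First shifting: L{e^(at)f(t)} = F(s-a)
L{cos(5t)} = s/(s²+25)
Shift: (s-3)/((s-3)²+25)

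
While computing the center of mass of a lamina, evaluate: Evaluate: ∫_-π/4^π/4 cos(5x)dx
Antiderivative: sin(5x)/5
Evaluate at bounds: [sin(5·π/4)/5] - [sin(5·-π/4)/5]
=((-√2/2) - (√2/2))/5=-√2/5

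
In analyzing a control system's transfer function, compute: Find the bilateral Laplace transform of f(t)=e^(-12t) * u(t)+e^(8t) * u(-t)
For e^(-12t)*u(t): L = 1/(s + 12), Re(s) > -12
For e^(8t)*u(-t): L = -1/(s-8), Re(s) < 8
Combined: F(s) = 1/(s + 12) - 1/(s-8), -12 < Re(s) < 8

Answer: 1/(s + 12) - 1/(s-8), ROC: -12 < Re(s) < 8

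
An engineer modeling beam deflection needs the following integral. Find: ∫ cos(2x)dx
Using substitution u = 2x: ∫ cos(u) du/2 = sin(u)/2 + C

Answer: (1/2)sin(2x) + C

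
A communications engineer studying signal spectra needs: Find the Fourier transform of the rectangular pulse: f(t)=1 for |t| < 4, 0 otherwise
F(omega)=integral from -4 to 4 of e^(-j*omega*t) dt
=2*sin(4*omega)/omega=8*sinc(4*omega/pi)

Answer: 2*sin(4*omega)/omega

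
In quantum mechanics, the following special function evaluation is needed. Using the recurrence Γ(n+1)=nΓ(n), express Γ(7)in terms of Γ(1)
Γ(7)=6Γ(6)=6·5Γ(5)=...=6!·Γ(1)=720·Γ(1)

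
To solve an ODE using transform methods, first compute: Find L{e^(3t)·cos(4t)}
First shifting: L{e^(at)f(t)} = F(s-a)
L{cos(4t)} = s/(s²+16)
Shift: (s-3)/((s-3)²+16)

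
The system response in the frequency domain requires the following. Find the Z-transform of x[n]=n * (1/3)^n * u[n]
Using the property Z{n * a^n * u[n]} = az/(z-a)^2
With a = 1/3: X(z) = (1/3)z/(z - 1/3)^2, |z| > 1/3

Answer: (1/3)z/(z - 1/3)^2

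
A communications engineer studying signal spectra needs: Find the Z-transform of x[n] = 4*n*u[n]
Z{n*u[n]}=z/(z-1)^2
By linearity: Z{4*n*u[n]}=4z/(z-1)^2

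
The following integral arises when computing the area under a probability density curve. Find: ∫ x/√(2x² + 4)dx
Let u = 2x²+4, du = 4x dx
∫ (1/4)·u^(-1/2) du = √u/2+C

Answer: √(2x²+4)/2+C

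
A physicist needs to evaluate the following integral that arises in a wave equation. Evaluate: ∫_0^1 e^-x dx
Antiderivative: -e^-x
Evaluate: -(e^-1-1)

Answer: (e^-1-1)/(-1)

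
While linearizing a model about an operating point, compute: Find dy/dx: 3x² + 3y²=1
Differentiate: 6x+6y·(dy/dx) = 0
dy/dx = -6x/(6y) = -1·(x/y)

Answer: dy/dx = -1·(x/y)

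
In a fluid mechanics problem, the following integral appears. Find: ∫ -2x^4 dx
Using power rule: ∫ -2x^4 dx = -2/5 x^5+C = (-2/5)x^5+C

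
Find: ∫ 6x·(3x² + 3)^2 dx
Let u = 3x² + 3, du = 6x dx
∫ u^2 du = u^3/3 + C

Answer: (3x² + 3)^3/3 + C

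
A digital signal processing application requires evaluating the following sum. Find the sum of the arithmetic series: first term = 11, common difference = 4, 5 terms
Last term: a_n=11+(5-1)·4=27
Sum=n(a_1+a_n)/2=5(11+27)/2=95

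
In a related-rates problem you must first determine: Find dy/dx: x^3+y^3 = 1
Differentiate: 3x^2 + 3y^2·(dy/dx) = 0
dy/dx = -3x^2/(3y^2)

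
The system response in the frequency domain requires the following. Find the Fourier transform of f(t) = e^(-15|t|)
Using the standard pair: F{e^(-a|t|)} = 2a/(a^2+omega^2)
With a = 15: F(omega) = 30/(225+omega^2)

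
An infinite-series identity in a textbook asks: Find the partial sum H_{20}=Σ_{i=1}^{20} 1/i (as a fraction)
H_20 = 1+1/2+1/3+...+1/20
= 55835135/15519504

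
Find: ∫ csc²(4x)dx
Since d/dx[-cot(4x)] = 4csc²(4x), integral = -cot(4x)/4 + C

Answer: (-1/4)cot(4x) + C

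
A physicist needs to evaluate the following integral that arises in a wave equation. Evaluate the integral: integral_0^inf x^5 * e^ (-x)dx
This is a Gamma integral. Substitute u=1x:
integral_0^inf x^5*e^(-x) dx=(1/1^6) integral_0^inf u^5*e^(-u) du
=Gamma(6)/1^6=5!/1^6=120/1

Answer: 120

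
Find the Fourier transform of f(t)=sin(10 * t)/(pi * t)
sin(W*t)/(pi*t)=(W/pi)*sinc(W*t/pi) is the impulse response of the ideal low-pass filter with cutoff W (here W=10).
Its Fourier transform is a rectangular function:
F(omega)=1 for |omega| < 10, 0 otherwise

Answer: rect(omega/20) [i.e., 1 for |omega| < 10, 0 otherwise]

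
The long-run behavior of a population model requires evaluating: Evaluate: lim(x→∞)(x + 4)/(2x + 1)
Divide numerator and denominator by x:
lim (1+4/x)/(2+1/x) = 1/2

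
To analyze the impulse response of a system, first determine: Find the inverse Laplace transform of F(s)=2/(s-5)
L^(-1){2/(s-a)} = c·e^(at)
Here a = 5, c = 2

Answer: 2e^(5t)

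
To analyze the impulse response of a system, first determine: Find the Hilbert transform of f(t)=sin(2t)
The Hilbert transform shifts each frequency component by -pi/2.
H{sin(wt)} = -cos(wt)
With w = 2: H{sin(2t)} = -cos(2t)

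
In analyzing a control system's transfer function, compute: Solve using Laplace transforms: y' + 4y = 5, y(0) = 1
Take L of both sides: sY(s) - 1 + 4Y(s)=5/s
Y(s)(s + 4)=5/s + 1
Y(s)=5/(s(s + 4)) + 1/(s + 4)
Partial fractions: 5/(s(s + 4))=(5/4)/s - (5/4)/(s + 4)
So Y(s)=(5/4)/s - (1/4)/(s + 4)
Inverse transform (L^(-1){1/s}=1, L^(-1){1/(s + 4)}=e^(-4t)):

Answer: y(t)=5/4 - (1/4)·e^(-4t)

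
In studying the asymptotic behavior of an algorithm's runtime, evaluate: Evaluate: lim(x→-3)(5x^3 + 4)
Polynomial is continuous, so substitute x = -3:
5·(-3)^3 + 4 = -131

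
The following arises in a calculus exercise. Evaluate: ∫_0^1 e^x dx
Antiderivative: e^x
Evaluate: (e^1-1)

Answer: e^1-1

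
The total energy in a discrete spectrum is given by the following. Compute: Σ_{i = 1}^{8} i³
Using formula: Σ i^3=[n(n + 1)/2]²=[8·9/2]²=1296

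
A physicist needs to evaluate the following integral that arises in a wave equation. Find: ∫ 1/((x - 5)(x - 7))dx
Partial fractions: 1/((x-5)(x-7))=A/(x-5) + B/(x-7)
A=-1/2, B=1/2
∫ [-1/2· 1/(x-5) + 1/2· 1/(x-7)] dx
=(1/2)[ln|x-7| - ln|x-5|] + C

Answer: (1/2)·ln|(x-7)/(x-5)| + C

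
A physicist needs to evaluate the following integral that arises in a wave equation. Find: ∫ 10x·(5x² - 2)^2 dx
Let u=5x² - 2, du=10x dx
∫ u^2 du=u^3/3 + C

Answer: (5x² - 2)^3/3 + C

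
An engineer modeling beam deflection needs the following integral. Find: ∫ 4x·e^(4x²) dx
Let u = 4x², du = 8x dx
∫ (1/2)e^u du = e^u/2 + C

Answer: e^(4x²)/2 + C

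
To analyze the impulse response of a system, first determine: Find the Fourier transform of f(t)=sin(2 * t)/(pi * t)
sin(W * t)/(pi * t)=(W/pi) * sinc(W * t/pi) is the impulse response of the ideal low-pass filter with cutoff W (here W=2).
Its Fourier transform is a rectangular function:
F(omega)=1 for |omega| < 2, 0 otherwise

Answer: rect(omega/4) [i.e., 1 for |omega| < 2, 0 otherwise]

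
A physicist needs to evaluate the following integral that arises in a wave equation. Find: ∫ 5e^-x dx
Since d/dx[e^-x]=- e^-x, we get -5e^-x+C

Answer: -5e^-x+C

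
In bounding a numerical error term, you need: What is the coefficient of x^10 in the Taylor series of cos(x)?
cos(x)=Σ (-1)^k x^(2k)/(2k)!
For x^10: (-1)^5/10!=-1/3628800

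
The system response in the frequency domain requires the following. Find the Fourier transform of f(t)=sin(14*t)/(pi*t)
sin(W*t)/(pi*t)=(W/pi)*sinc(W*t/pi) is the impulse response of the ideal low-pass filter with cutoff W (here W=14).
Its Fourier transform is a rectangular function:
F(omega)=1 for |omega| < 14, 0 otherwise

Answer: rect(omega/28) [i.e., 1 for |omega| < 14, 0 otherwise]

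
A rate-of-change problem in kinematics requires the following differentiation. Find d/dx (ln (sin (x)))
Chain rule: d/dx[ln(u)]=u'/u where u=sin(x)
u'=cos(x)

Answer: (cos(x))/(sin(x))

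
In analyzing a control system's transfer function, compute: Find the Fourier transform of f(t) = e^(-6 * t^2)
The Fourier transform of a Gaussian e^(-a * t^2) is sqrt(pi/a) * e^(-omega^2/(4a)).
With a=6: F(omega)=sqrt(pi/6) * e^(-omega^2/24)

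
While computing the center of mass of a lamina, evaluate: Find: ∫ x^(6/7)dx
Power rule: ∫ x^(6/7) dx = x^(13/7)/(13/7) + C

Answer: (7/13)·x^(13/7) + C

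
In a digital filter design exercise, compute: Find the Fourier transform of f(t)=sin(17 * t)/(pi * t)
sin(W * t)/(pi * t)=(W/pi) * sinc(W * t/pi) is the impulse response of the ideal low-pass filter with cutoff W (here W=17).
Its Fourier transform is a rectangular function:
F(omega)=1 for |omega| < 17, 0 otherwise

Answer: rect(omega/34) [i.e., 1 for |omega| < 17, 0 otherwise]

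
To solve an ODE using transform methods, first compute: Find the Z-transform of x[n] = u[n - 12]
Using the time-shift property: Z{u[n-12]} = z^(-12)*z/(z-1)
= z^(-11)/(z-1)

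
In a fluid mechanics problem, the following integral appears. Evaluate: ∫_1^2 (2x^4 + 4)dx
Step 1: Find antiderivative F(x)=(2/5)x^5+4x
Step 2: F(2) - F(1)=104/5 - (22/5)=82/5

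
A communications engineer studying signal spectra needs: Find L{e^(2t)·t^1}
First shifting: L{e^(at)f(t)} = F(s-a)
L{t^1} = 1/s^2
Shift s → s-2: 1/(s-2)^2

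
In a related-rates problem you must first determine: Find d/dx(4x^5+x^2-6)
Power rule: d/dx(ax^n) = n·a·x^(n-1)
Term by term: 20·x^4 + 2·x

Answer: 20x^4 + 2x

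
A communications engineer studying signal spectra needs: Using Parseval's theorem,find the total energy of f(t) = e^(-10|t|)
Parseval's theorem: E=integral |f(t)|^2 dt=(1/2pi) integral |F(omega)|^2 domega
E=integral_{-inf}^{inf} e^(-20|t|) dt=2 * integral_0^inf e^(-20t) dt=2/(2 * 10)=1/10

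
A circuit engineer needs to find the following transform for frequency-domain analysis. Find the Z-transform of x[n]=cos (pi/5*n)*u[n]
Z{cos(w0 * n) * u[n]} = z(z - cos(w0))/(z^2 - 2z * cos(w0) + 1)
With w0 = pi/5: X(z) = z(z - cos(pi/5))/(z^2 - 2z * cos(pi/5) + 1)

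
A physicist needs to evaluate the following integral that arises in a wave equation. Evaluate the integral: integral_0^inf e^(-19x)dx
integral_0^inf e^(-19x) dx=[-1/19 * e^(-19x)]_0^inf
=0 - (-1/19)=1/19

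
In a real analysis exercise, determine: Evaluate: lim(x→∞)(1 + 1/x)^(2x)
Rewrite as [(1 + 1/x)^x]^2.
lim(1 + 1/x)^x=e^1, so limit=(e^1)^2=e^2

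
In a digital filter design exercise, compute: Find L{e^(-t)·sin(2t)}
First shifting: L{e^(at)f(t)} = F(s-a)
L{sin(2t)} = 2/(s² + 4)
Shift: 2/((s + 1)² + 4)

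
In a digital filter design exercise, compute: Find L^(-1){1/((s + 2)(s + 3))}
Partial fractions: 1/((s+2)(s+3)) = A/(s+2)+B/(s+3)
Cover-up: A = 1/(s+3)|_{s = -2} = 1; B = 1/(s+2)|_{s = -3} = -1
L^(-1) = e^(-2t) - e^(-3t)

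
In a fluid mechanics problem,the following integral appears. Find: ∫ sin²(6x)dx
Using identity sin²(u) = (1 - cos(2u))/2:
∫ (1 - cos(12x))/2 dx = x/2 - sin(12x)/24 + C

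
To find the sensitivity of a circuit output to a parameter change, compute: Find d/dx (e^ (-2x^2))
Chain rule: d/dx[e^u]=e^u · u' where u=-2x^2
u'=-4x

Answer: -4x·e^(-2x^2)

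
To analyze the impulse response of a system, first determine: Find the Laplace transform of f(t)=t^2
L{t^n} = n!/s^(n + 1)
L{t^2} = 2!/s^3 = 2/s^3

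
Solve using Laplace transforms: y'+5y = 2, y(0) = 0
Take L of both sides: sY(s)-0+5Y(s) = 2/s
Y(s)(s+5) = 2/s+0
Y(s) = 2/(s(s+5))+0/(s+5)
Partial fractions: 2/(s(s+5)) = (2/5)/s - (2/5)/(s+5)
So Y(s) = (2/5)/s - (2/5)/(s+5)
Inverse transform (L^(-1){1/s} = 1, L^(-1){1/(s+5)} = e^(-5t)):

Answer: y(t) = 2/5 - (2/5)·e^(-5t)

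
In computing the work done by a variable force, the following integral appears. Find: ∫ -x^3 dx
Using power rule: ∫ -x^3 dx=-1/4 x^4 + C=(-1/4)x^4 + C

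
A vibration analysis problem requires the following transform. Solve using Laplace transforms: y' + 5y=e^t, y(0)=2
Take L: sY - 2+5Y = 1/(s-1)
Y(s+5) = 1/(s-1)+2
Y = 1/((s-1)(s+5))+2/(s+5)
Partial fractions: 1/((s-1)(s+5)) = (1/6)/(s-1) - (1/6)/(s+5)
So Y = (1/6)/(s-1)+(11/6)/(s+5)
Inverse Laplace transform (L^(-1){1/(s-1)} = e^t, L^(-1){1/(s+5)} = e^(-5t)):

Answer: y(t) = (1/6)·e^t+(11/6)·e^(-5t)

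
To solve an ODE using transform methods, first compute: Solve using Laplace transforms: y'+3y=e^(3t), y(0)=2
Take L: sY - 2+3Y = 1/(s-3)
Y(s+3) = 1/(s-3)+2
Y = 1/((s-3)(s+3))+2/(s+3)
Partial fractions: 1/((s-3)(s+3)) = (1/6)/(s-3) - (1/6)/(s+3)
So Y = (1/6)/(s-3)+(11/6)/(s+3)
Inverse Laplace transform (L^(-1){1/(s-3)} = e^(3t), L^(-1){1/(s+3)} = e^(-3t)):

Answer: y(t) = (1/6)·e^(3t)+(11/6)·e^(-3t)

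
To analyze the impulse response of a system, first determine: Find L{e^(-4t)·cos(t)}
First shifting: L{e^(at)f(t)} = F(s-a)
L{cos(t)} = s/(s² + 1)
Shift: (s + 4)/((s + 4)² + 1)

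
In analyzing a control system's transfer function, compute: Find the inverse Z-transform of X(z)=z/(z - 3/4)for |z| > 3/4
Standard pair: z/(z-a) <-> a^n*u[n] for causal signals
With a=3/4: x[n]=(3/4)^n*u[n]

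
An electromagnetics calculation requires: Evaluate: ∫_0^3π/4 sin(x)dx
Antiderivative: -cos(x)
Evaluate at bounds: [-cos(1·3π/4)/1] - [-cos(1·0)/1]
= (-(-√2/2)+(1))/1 = 1+√2/2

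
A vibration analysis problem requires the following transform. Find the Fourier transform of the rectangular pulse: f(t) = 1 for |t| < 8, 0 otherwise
F(omega)=integral from -8 to 8 of e^(-j*omega*t) dt
=2*sin(8*omega)/omega=16*sinc(8*omega/pi)

Answer: 2*sin(8*omega)/omega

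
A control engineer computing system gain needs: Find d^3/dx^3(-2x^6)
Apply power rule 3 times:
d^1: -12x^5
d^2: -60x^4
d^3: -240x^3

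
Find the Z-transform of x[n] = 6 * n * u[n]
Z{n * u[n]} = z/(z-1)^2
By linearity: Z{6 * n * u[n]} = 6z/(z-1)^2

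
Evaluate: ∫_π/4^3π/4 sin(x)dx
Antiderivative: -cos(x)
Evaluate at bounds: [-cos(1·3π/4)/1] - [-cos(1·π/4)/1]
=(-(-√2/2)+(√2/2))/1=√2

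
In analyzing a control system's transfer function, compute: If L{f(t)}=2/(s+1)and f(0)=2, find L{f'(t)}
L{f'(t)} = s·F(s) - f(0) = 2s/(s+1)-2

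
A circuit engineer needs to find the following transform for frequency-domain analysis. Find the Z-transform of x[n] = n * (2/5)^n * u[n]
Using the property Z{n*a^n*u[n]} = az/(z-a)^2
With a = 2/5: X(z) = (2/5)z/(z - 2/5)^2, |z| > 2/5

Answer: (2/5)z/(z - 2/5)^2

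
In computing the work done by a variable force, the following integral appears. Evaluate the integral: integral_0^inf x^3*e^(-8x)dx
This is a Gamma integral. Substitute u=8x (du=8 dx):
integral_0^inf x^3 * e^(-8x) dx=(1/8^4) integral_0^inf u^3 * e^(-u) du
=Gamma(4)/8^4=3!/8^4=6/4096

Answer: 3/2048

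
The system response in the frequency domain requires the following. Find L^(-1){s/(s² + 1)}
L^(-1){s/(s² + w²)} = cos(wt)
Here w = 1

Answer: cos(t)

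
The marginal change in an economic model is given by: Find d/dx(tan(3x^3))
Chain rule: d/dx[tan(u)] = sec²(u)·u' where u = 3x^3
u' = 9x^2

Answer: 9x^2·sec²(3x^3)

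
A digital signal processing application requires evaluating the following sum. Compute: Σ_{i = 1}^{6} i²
Using formula: Σ i^2=n(n + 1)(2n + 1)/6=6·7·13/6=91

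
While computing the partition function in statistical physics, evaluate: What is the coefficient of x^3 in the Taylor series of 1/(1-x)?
1/(1-x)=Σ x^n for |x|<1
All coefficients are 1

Answer: 1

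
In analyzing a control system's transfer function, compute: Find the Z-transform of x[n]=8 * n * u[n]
Z{n * u[n]} = z/(z-1)^2
By linearity: Z{8 * n * u[n]} = 8z/(z-1)^2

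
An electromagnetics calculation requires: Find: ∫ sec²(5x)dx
Since d/dx[tan(5x)] = 5sec²(5x), integral = tan(5x)/5 + C

Answer: (1/5)tan(5x) + C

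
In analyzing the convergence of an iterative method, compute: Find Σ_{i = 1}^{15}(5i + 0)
=5·Σ i+0·15=5·120+0=600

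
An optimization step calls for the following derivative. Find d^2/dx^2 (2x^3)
Apply power rule 2 times:
d^1: 6x^2
d^2: 12x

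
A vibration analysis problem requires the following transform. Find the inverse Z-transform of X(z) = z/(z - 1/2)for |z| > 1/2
Standard pair: z/(z-a) <-> a^n*u[n] for causal signals
With a = 1/2: x[n] = (1/2)^n*u[n]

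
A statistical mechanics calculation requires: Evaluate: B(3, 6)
B(x,y) = Γ(x)Γ(y)/Γ(x+y) = (x-1)!(y-1)!/(x+y-1)!
B(3,6) = 2!·5!/8! = 1/168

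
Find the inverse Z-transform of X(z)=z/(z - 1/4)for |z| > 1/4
Standard pair: z/(z-a) <-> a^n*u[n] for causal signals
With a = 1/4: x[n] = (1/4)^n*u[n]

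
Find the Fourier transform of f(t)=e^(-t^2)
The Fourier transform of a Gaussian e^(-t^2) is sqrt(pi) * e^(-omega^2/4).
With a=1: F(omega)=sqrt(pi) * e^(-omega^2/4)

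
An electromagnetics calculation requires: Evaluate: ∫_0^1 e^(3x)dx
Antiderivative: (1/3)e^(3x)
Evaluate: (1/3)(e^3-1)

Answer: (e^3-1)/3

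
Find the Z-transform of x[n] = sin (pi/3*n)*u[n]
Z{sin(w0*n)*u[n]} = z*sin(w0)/(z^2 - 2z*cos(w0) + 1)
With w0 = pi/3: X(z) = z*sin(pi/3)/(z^2 - 2z*cos(pi/3) + 1)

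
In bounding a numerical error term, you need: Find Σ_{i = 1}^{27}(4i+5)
=4·Σ i+5·27=4·378+135=1647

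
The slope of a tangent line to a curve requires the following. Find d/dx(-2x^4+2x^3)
Power rule: d/dx(ax^n)=n·a·x^(n-1)
Term by term: -8·x^3+6·x^2

Answer: -8x^3+6x^2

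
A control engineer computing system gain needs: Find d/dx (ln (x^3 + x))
Chain rule: d/dx[ln(u)] = u'/u where u = x^3 + x
u' = 3x^2 + 1

Answer: (3x^2 + 1)/(x^3 + x)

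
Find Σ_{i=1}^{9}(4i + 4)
=4·Σ i + 4·9=4·45 + 36=216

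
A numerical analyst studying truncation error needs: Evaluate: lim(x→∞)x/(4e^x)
Apply L'Hôpital 1 times (∞/∞ each time):
Eventually get 1!/(4e^x) → 0

Answer: 0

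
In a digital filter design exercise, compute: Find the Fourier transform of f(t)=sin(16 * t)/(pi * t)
sin(W * t)/(pi * t)=(W/pi) * sinc(W * t/pi) is the impulse response of the ideal low-pass filter with cutoff W (here W=16).
Its Fourier transform is a rectangular function:
F(omega)=1 for |omega| < 16, 0 otherwise

Answer: rect(omega/32) [i.e., 1 for |omega| < 16, 0 otherwise]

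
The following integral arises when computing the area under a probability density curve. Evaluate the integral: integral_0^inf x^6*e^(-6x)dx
This is a Gamma integral. Substitute u=6x (du=6 dx):
integral_0^inf x^6*e^(-6x) dx=(1/6^7) integral_0^inf u^6*e^(-u) du
=Gamma(7)/6^7=6!/6^7=720/279936

Answer: 5/1944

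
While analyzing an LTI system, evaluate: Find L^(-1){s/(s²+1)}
L^(-1){s/(s²+w²)} = cos(wt)
Here w = 1

Answer: cos(t)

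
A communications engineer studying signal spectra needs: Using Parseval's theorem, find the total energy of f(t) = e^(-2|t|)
Parseval's theorem: E = integral |f(t)|^2 dt = (1/2pi) integral |F(omega)|^2 domega
E = integral_{-inf}^{inf} e^(-4|t|) dt = 2 * integral_0^inf e^(-4t) dt = 2/(2 * 2) = 1/2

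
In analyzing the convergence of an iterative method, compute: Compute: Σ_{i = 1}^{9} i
Using formula: Σ i^1=n(n + 1)/2=9·10/2=45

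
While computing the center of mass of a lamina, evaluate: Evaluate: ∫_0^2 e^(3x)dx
Antiderivative: (1/3)e^(3x)
Evaluate: (1/3)(e^6-1)

Answer: (e^6-1)/3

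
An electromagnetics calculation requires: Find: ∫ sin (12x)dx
Using substitution u = 12x: ∫ sin(u) du/12 = -cos(u)/12 + C

Answer: (-1/12)cos(12x) + C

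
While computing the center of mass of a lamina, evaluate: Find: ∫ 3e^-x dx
Since d/dx[e^-x]=- e^-x, we get -3e^-x+C

Answer: -3e^-x+C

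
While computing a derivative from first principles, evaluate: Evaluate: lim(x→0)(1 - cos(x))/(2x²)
Using 1-cos(u) ≈ u²/2 for small u:
(1-cos(x)) ≈ (x)²/2 = 1x²/2
So limit = 1/(2·2) = 1/4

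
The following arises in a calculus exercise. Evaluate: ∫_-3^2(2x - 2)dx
Step 1: Find antiderivative F(x) = x^2 - 2x
Step 2: F(2) - F(-3) = 0 - (15) = -15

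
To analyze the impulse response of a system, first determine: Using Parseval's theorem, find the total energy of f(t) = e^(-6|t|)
Parseval's theorem: E = integral |f(t)|^2 dt = (1/2pi) integral |F(omega)|^2 domega
E = integral_{-inf}^{inf} e^(-12|t|) dt = 2 * integral_0^inf e^(-12t) dt = 2/(2 * 6) = 1/6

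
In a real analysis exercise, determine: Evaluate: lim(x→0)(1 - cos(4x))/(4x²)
Using 1-cos(u) ≈ u²/2 for small u:
(1-cos(4x)) ≈ (4x)²/2 = 16x²/2
So limit = 16/(2·4) = 2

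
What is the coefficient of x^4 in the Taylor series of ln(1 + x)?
ln(1 + x) = Σ (-1)^(n + 1) x^n/n
Coefficient of x^4 = (-1)^5/4 = -1/4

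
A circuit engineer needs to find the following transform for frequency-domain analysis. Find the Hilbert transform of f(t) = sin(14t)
The Hilbert transform shifts each frequency component by -pi/2.
H{sin(wt)}=-cos(wt)
With w=14: H{sin(14t)}=-cos(14t)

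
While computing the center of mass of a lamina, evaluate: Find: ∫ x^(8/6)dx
Power rule: ∫ x^(4/3) dx = x^(7/3)/(7/3) + C

Answer: (3/7)·x^(7/3) + C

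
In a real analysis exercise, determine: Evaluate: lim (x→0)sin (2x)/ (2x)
L'Hôpital (0/0): lim 2cos(2x)/2=2/2

Answer: 1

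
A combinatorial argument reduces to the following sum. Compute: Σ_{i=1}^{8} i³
Using formula: Σ i^3=[n(n + 1)/2]²=[8·9/2]²=1296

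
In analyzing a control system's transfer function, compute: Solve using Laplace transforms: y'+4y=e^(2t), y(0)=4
Take L: sY - 4+4Y = 1/(s-2)
Y(s+4) = 1/(s-2)+4
Y = 1/((s-2)(s+4))+4/(s+4)
Partial fractions: 1/((s-2)(s+4)) = (1/6)/(s-2) - (1/6)/(s+4)
So Y = (1/6)/(s-2)+(23/6)/(s+4)
Inverse Laplace transform (L^(-1){1/(s-2)} = e^(2t), L^(-1){1/(s+4)} = e^(-4t)):

Answer: y(t) = (1/6)·e^(2t)+(23/6)·e^(-4t)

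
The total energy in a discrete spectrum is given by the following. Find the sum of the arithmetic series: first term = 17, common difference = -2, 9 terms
Last term: a_n = 17+(9-1)·-2 = 1
Sum = n(a_1+a_n)/2 = 9(17+1)/2 = 81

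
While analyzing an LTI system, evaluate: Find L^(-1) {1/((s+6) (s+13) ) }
Partial fractions: 1/((s + 6)(s + 13))=A/(s + 6) + B/(s + 13)
Cover-up: A=1/(s + 13)|_{s=-6}=1/7; B=1/(s + 6)|_{s=-13}=-1/7
L^(-1)=(1/7)e^(-6t) - (1/7)e^(-13t)

Answer: (1/7)(e^(-6t) - e^(-13t))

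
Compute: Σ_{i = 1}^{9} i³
Using formula: Σ i^3 = [n(n+1)/2]² = [9·10/2]² = 2025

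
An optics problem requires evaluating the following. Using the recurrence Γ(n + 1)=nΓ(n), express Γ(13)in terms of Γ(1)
Γ(13)=12Γ(12)=12·11Γ(11)=...=12!·Γ(1)=479001600·Γ(1)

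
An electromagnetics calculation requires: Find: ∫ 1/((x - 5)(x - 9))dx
Partial fractions: 1/((x-5)(x-9)) = A/(x-5) + B/(x-9)
A = -1/4, B = 1/4
∫ [-1/4· 1/(x-5) + 1/4· 1/(x-9)] dx
= (1/4)[ln|x-9| - ln|x-5|] + C

Answer: (1/4)·ln|(x-9)/(x-5)| + C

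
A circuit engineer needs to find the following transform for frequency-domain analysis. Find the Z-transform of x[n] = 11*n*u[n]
Z{n * u[n]}=z/(z-1)^2
By linearity: Z{11 * n * u[n]}=11z/(z-1)^2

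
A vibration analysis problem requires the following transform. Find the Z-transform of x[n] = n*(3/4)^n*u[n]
Using the property Z{n*a^n*u[n]}=az/(z-a)^2
With a=3/4: X(z)=(3/4)z/(z - 3/4)^2, |z| > 3/4

Answer: (3/4)z/(z - 3/4)^2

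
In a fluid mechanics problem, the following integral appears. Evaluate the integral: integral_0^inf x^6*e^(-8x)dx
This is a Gamma integral. Substitute u = 8x (du = 8 dx):
integral_0^inf x^6*e^(-8x) dx = (1/8^7) integral_0^inf u^6*e^(-u) du
= Gamma(7)/8^7 = 6!/8^7 = 720/2097152

Answer: 45/131072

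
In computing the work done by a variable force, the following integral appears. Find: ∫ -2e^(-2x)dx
Since d/dx[e^(-2x)]=-2e^(-2x), we get 1 e^(-2x)+C

Answer: e^(-2x)+C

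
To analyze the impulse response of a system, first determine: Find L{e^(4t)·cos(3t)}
First shifting: L{e^(at)f(t)} = F(s-a)
L{cos(3t)} = s/(s² + 9)
Shift: (s-4)/((s-4)² + 9)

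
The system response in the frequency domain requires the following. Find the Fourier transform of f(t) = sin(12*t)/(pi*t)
sin(W*t)/(pi*t) = (W/pi)*sinc(W*t/pi) is the impulse response of the ideal low-pass filter with cutoff W (here W = 12).
Its Fourier transform is a rectangular function:
F(omega) = 1 for |omega| < 12, 0 otherwise

Answer: rect(omega/24) [i.e., 1 for |omega| < 12, 0 otherwise]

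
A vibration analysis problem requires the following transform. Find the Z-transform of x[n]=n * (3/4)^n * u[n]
Using the property Z{n * a^n * u[n]}=az/(z-a)^2
With a=3/4: X(z)=(3/4)z/(z - 3/4)^2, |z| > 3/4

Answer: (3/4)z/(z - 3/4)^2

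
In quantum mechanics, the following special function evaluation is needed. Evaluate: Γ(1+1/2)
Γ(n + 1/2) = (2n)!√π/(4^n·n!)
= 2√π/(4·1) = (1/2)·√π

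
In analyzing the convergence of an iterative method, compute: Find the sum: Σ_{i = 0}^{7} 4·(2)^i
Geometric series: S = a(1 - r^n)/(1 - r)
a = 4, r = 2, n = 8
S = 4(1 - 256)/-1 = 1020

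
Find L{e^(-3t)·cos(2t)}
First shifting: L{e^(at)f(t)}=F(s-a)
L{cos(2t)}=s/(s²+4)
Shift: (s+3)/((s+3)²+4)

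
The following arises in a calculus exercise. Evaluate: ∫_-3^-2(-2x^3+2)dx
Step 1: Find antiderivative F(x) = (-1/2)x^4+2x
Step 2: F(-2) - F(-3) = -12 - (-93/2) = 69/2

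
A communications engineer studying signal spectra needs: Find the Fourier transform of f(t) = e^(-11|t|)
Using the standard pair: F{e^(-a|t|)} = 2a/(a^2 + omega^2)
With a = 11: F(omega) = 22/(121 + omega^2)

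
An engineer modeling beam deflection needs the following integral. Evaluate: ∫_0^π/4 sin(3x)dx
Antiderivative: -cos(3x)/3
Evaluate at bounds: [-cos(3·π/4)/3] - [-cos(3·0)/3]
=(-(-√2/2) + (1))/3=1/3 + √2/6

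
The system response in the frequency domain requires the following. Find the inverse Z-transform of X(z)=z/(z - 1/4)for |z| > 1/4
Standard pair: z/(z-a) <-> a^n * u[n] for causal signals
With a = 1/4: x[n] = (1/4)^n * u[n]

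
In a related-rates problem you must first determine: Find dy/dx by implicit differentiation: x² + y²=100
Differentiate both sides: 2x+2y·(dy/dx)=0
Solve: dy/dx=-2x/(2y)=-x/y

Answer: dy/dx=-x/y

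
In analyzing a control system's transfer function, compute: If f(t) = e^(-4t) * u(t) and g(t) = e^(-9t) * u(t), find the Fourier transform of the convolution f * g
By the convolution theorem: F{f * g} = F(omega) * G(omega)
F(omega) = 1/(4 + j * omega), G(omega) = 1/(9 + j * omega)
F{f * g} = 1/((4 + j * omega)(9 + j * omega))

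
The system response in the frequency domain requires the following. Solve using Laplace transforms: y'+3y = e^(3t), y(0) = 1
Take L: sY - 1+3Y = 1/(s-3)
Y(s+3) = 1/(s-3)+1
Y = 1/((s-3)(s+3))+1/(s+3)
Partial fractions: 1/((s-3)(s+3)) = (1/6)/(s-3) - (1/6)/(s+3)
So Y = (1/6)/(s-3)+(5/6)/(s+3)
Inverse Laplace transform (L^(-1){1/(s-3)} = e^(3t), L^(-1){1/(s+3)} = e^(-3t)):

Answer: y(t) = (1/6)·e^(3t)+(5/6)·e^(-3t)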